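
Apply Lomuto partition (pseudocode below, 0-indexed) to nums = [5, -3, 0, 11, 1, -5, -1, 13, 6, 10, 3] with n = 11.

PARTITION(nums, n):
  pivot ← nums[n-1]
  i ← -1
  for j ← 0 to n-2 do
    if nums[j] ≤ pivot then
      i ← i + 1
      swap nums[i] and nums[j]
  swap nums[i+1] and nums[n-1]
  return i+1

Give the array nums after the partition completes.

pivot = nums[10] = 3; i = -1
j=0: nums[0]=5 > 3 → no swap
j=1: nums[1]=-3 ≤ 3 → i=0, swap nums[0],nums[1] → [-3, 5, 0, 11, 1, -5, -1, 13, 6, 10, 3]
j=2: nums[2]=0 ≤ 3 → i=1, swap nums[1],nums[2] → [-3, 0, 5, 11, 1, -5, -1, 13, 6, 10, 3]
j=3: nums[3]=11 > 3 → no swap
j=4: nums[4]=1 ≤ 3 → i=2, swap nums[2],nums[4] → [-3, 0, 1, 11, 5, -5, -1, 13, 6, 10, 3]
j=5: nums[5]=-5 ≤ 3 → i=3, swap nums[3],nums[5] → [-3, 0, 1, -5, 5, 11, -1, 13, 6, 10, 3]
j=6: nums[6]=-1 ≤ 3 → i=4, swap nums[4],nums[6] → [-3, 0, 1, -5, -1, 11, 5, 13, 6, 10, 3]
j=7: nums[7]=13 > 3 → no swap
j=8: nums[8]=6 > 3 → no swap
j=9: nums[9]=10 > 3 → no swap
final swap nums[5],nums[10] → [-3, 0, 1, -5, -1, 3, 5, 13, 6, 10, 11]; return 5

[-3, 0, 1, -5, -1, 3, 5, 13, 6, 10, 11]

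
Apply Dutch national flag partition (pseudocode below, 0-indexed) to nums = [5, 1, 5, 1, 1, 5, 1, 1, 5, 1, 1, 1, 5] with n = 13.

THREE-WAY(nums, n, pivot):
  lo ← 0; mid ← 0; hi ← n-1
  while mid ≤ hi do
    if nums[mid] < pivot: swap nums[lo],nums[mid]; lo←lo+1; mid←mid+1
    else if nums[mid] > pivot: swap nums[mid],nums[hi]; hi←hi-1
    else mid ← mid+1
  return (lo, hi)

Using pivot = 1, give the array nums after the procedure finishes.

[1, 1, 1, 1, 1, 1, 1, 1, 5, 5, 5, 5, 5]

pivot = 1; lo=0, mid=0, hi=12
nums[mid]=5>1: swap nums[0],nums[12]; hi=11 → [5, 1, 5, 1, 1, 5, 1, 1, 5, 1, 1, 1, 5]
nums[mid]=5>1: swap nums[0],nums[11]; hi=10 → [1, 1, 5, 1, 1, 5, 1, 1, 5, 1, 1, 5, 5]
nums[mid]=1=1: mid=1
nums[mid]=1=1: mid=2
nums[mid]=5>1: swap nums[2],nums[10]; hi=9 → [1, 1, 1, 1, 1, 5, 1, 1, 5, 1, 5, 5, 5]
nums[mid]=1=1: mid=3
nums[mid]=1=1: mid=4
nums[mid]=1=1: mid=5
nums[mid]=5>1: swap nums[5],nums[9]; hi=8 → [1, 1, 1, 1, 1, 1, 1, 1, 5, 5, 5, 5, 5]
nums[mid]=1=1: mid=6
nums[mid]=1=1: mid=7
nums[mid]=1=1: mid=8
nums[mid]=5>1: swap nums[8],nums[8]; hi=7 → [1, 1, 1, 1, 1, 1, 1, 1, 5, 5, 5, 5, 5]
end: lo=0, hi=7; nums = [1, 1, 1, 1, 1, 1, 1, 1, 5, 5, 5, 5, 5]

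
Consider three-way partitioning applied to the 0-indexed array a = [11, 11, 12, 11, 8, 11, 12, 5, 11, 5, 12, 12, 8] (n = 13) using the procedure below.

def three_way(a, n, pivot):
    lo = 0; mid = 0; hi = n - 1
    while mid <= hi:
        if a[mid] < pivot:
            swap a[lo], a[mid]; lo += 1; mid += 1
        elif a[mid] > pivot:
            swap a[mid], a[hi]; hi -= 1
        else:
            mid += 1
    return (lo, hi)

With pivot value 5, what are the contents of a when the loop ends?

pivot = 5; lo=0, mid=0, hi=12
a[mid]=11>5: swap a[0],a[12]; hi=11 → [8, 11, 12, 11, 8, 11, 12, 5, 11, 5, 12, 12, 11]
a[mid]=8>5: swap a[0],a[11]; hi=10 → [12, 11, 12, 11, 8, 11, 12, 5, 11, 5, 12, 8, 11]
a[mid]=12>5: swap a[0],a[10]; hi=9 → [12, 11, 12, 11, 8, 11, 12, 5, 11, 5, 12, 8, 11]
a[mid]=12>5: swap a[0],a[9]; hi=8 → [5, 11, 12, 11, 8, 11, 12, 5, 11, 12, 12, 8, 11]
a[mid]=5=5: mid=1
a[mid]=11>5: swap a[1],a[8]; hi=7 → [5, 11, 12, 11, 8, 11, 12, 5, 11, 12, 12, 8, 11]
a[mid]=11>5: swap a[1],a[7]; hi=6 → [5, 5, 12, 11, 8, 11, 12, 11, 11, 12, 12, 8, 11]
a[mid]=5=5: mid=2
a[mid]=12>5: swap a[2],a[6]; hi=5 → [5, 5, 12, 11, 8, 11, 12, 11, 11, 12, 12, 8, 11]
a[mid]=12>5: swap a[2],a[5]; hi=4 → [5, 5, 11, 11, 8, 12, 12, 11, 11, 12, 12, 8, 11]
a[mid]=11>5: swap a[2],a[4]; hi=3 → [5, 5, 8, 11, 11, 12, 12, 11, 11, 12, 12, 8, 11]
a[mid]=8>5: swap a[2],a[3]; hi=2 → [5, 5, 11, 8, 11, 12, 12, 11, 11, 12, 12, 8, 11]
a[mid]=11>5: swap a[2],a[2]; hi=1 → [5, 5, 11, 8, 11, 12, 12, 11, 11, 12, 12, 8, 11]
end: lo=0, hi=1; a = [5, 5, 11, 8, 11, 12, 12, 11, 11, 12, 12, 8, 11]

[5, 5, 11, 8, 11, 12, 12, 11, 11, 12, 12, 8, 11]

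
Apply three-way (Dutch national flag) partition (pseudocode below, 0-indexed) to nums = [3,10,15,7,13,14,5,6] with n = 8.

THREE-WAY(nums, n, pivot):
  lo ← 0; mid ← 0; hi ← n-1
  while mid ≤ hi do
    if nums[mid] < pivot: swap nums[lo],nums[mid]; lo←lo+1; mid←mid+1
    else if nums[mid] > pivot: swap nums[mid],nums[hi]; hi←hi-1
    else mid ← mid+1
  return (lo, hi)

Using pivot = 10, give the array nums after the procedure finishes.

[3,6,7,5,10,14,13,15]

lo=0 mid=0 hi=7
3<10: swap(0,0), lo=1 mid=1 ⇒ [3,10,15,7,13,14,5,6]
10=10: mid=2
15>10: swap(2,7), hi=6 ⇒ [3,10,6,7,13,14,5,15]
6<10: swap(1,2), lo=2 mid=3 ⇒ [3,6,10,7,13,14,5,15]
7<10: swap(2,3), lo=3 mid=4 ⇒ [3,6,7,10,13,14,5,15]
13>10: swap(4,6), hi=5 ⇒ [3,6,7,10,5,14,13,15]
5<10: swap(3,4), lo=4 mid=5 ⇒ [3,6,7,5,10,14,13,15]
14>10: swap(5,5), hi=4 ⇒ [3,6,7,5,10,14,13,15]
done. lo=4 hi=4; nums=[3,6,7,5,10,14,13,15]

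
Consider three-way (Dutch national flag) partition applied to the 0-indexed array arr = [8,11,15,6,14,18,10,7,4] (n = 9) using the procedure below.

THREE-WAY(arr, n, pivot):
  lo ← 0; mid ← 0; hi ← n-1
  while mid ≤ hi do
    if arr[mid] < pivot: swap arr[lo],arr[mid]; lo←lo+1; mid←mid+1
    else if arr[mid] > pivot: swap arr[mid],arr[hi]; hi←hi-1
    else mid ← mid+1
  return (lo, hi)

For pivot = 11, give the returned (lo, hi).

(5, 5)

pivot = 11; lo=0, mid=0, hi=8
arr[mid]=8<11: swap arr[0],arr[0]; lo=1,mid=1 → [8,11,15,6,14,18,10,7,4]
arr[mid]=11=11: mid=2
arr[mid]=15>11: swap arr[2],arr[8]; hi=7 → [8,11,4,6,14,18,10,7,15]
arr[mid]=4<11: swap arr[1],arr[2]; lo=2,mid=3 → [8,4,11,6,14,18,10,7,15]
arr[mid]=6<11: swap arr[2],arr[3]; lo=3,mid=4 → [8,4,6,11,14,18,10,7,15]
arr[mid]=14>11: swap arr[4],arr[7]; hi=6 → [8,4,6,11,7,18,10,14,15]
arr[mid]=7<11: swap arr[3],arr[4]; lo=4,mid=5 → [8,4,6,7,11,18,10,14,15]
arr[mid]=18>11: swap arr[5],arr[6]; hi=5 → [8,4,6,7,11,10,18,14,15]
arr[mid]=10<11: swap arr[4],arr[5]; lo=5,mid=6 → [8,4,6,7,10,11,18,14,15]
end: lo=5, hi=5; arr = [8,4,6,7,10,11,18,14,15]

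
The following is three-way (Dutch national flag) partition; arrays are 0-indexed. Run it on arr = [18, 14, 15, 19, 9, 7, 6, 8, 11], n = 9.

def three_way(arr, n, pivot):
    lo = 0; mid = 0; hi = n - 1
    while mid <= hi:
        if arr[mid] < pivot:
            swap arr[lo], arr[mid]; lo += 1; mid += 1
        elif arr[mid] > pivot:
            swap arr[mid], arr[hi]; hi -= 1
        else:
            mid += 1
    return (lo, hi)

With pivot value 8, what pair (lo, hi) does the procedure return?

lo=0 mid=0 hi=8
18>8: swap(0,8), hi=7 ⇒ [11, 14, 15, 19, 9, 7, 6, 8, 18]
11>8: swap(0,7), hi=6 ⇒ [8, 14, 15, 19, 9, 7, 6, 11, 18]
8=8: mid=1
14>8: swap(1,6), hi=5 ⇒ [8, 6, 15, 19, 9, 7, 14, 11, 18]
6<8: swap(0,1), lo=1 mid=2 ⇒ [6, 8, 15, 19, 9, 7, 14, 11, 18]
15>8: swap(2,5), hi=4 ⇒ [6, 8, 7, 19, 9, 15, 14, 11, 18]
7<8: swap(1,2), lo=2 mid=3 ⇒ [6, 7, 8, 19, 9, 15, 14, 11, 18]
19>8: swap(3,4), hi=3 ⇒ [6, 7, 8, 9, 19, 15, 14, 11, 18]
9>8: swap(3,3), hi=2 ⇒ [6, 7, 8, 9, 19, 15, 14, 11, 18]
done. lo=2 hi=2; arr=[6, 7, 8, 9, 19, 15, 14, 11, 18]

(2, 2)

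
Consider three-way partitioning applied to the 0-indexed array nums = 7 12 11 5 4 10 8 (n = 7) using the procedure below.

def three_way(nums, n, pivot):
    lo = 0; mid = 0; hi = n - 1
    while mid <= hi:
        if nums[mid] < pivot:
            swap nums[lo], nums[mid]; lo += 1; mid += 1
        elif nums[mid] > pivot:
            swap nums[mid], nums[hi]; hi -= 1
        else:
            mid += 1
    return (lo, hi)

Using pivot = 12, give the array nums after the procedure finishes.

7 11 5 4 10 8 12

lo=0 mid=0 hi=6
7<12: swap(0,0), lo=1 mid=1 ⇒ 7 12 11 5 4 10 8
12=12: mid=2
11<12: swap(1,2), lo=2 mid=3 ⇒ 7 11 12 5 4 10 8
5<12: swap(2,3), lo=3 mid=4 ⇒ 7 11 5 12 4 10 8
4<12: swap(3,4), lo=4 mid=5 ⇒ 7 11 5 4 12 10 8
10<12: swap(4,5), lo=5 mid=6 ⇒ 7 11 5 4 10 12 8
8<12: swap(5,6), lo=6 mid=7 ⇒ 7 11 5 4 10 8 12
done. lo=6 hi=6; nums=7 11 5 4 10 8 12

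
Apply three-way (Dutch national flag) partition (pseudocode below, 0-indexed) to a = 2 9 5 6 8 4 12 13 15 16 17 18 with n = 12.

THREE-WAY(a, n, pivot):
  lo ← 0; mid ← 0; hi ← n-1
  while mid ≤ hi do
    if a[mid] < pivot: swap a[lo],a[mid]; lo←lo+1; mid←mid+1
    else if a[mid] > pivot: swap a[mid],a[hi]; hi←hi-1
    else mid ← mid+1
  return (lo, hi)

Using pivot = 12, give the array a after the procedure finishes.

2 9 5 6 8 4 12 15 16 17 18 13

pivot = 12; lo=0, mid=0, hi=11
a[mid]=2<12: swap a[0],a[0]; lo=1,mid=1 → 2 9 5 6 8 4 12 13 15 16 17 18
a[mid]=9<12: swap a[1],a[1]; lo=2,mid=2 → 2 9 5 6 8 4 12 13 15 16 17 18
a[mid]=5<12: swap a[2],a[2]; lo=3,mid=3 → 2 9 5 6 8 4 12 13 15 16 17 18
a[mid]=6<12: swap a[3],a[3]; lo=4,mid=4 → 2 9 5 6 8 4 12 13 15 16 17 18
a[mid]=8<12: swap a[4],a[4]; lo=5,mid=5 → 2 9 5 6 8 4 12 13 15 16 17 18
a[mid]=4<12: swap a[5],a[5]; lo=6,mid=6 → 2 9 5 6 8 4 12 13 15 16 17 18
a[mid]=12=12: mid=7
a[mid]=13>12: swap a[7],a[11]; hi=10 → 2 9 5 6 8 4 12 18 15 16 17 13
a[mid]=18>12: swap a[7],a[10]; hi=9 → 2 9 5 6 8 4 12 17 15 16 18 13
a[mid]=17>12: swap a[7],a[9]; hi=8 → 2 9 5 6 8 4 12 16 15 17 18 13
a[mid]=16>12: swap a[7],a[8]; hi=7 → 2 9 5 6 8 4 12 15 16 17 18 13
a[mid]=15>12: swap a[7],a[7]; hi=6 → 2 9 5 6 8 4 12 15 16 17 18 13
end: lo=6, hi=6; a = 2 9 5 6 8 4 12 15 16 17 18 13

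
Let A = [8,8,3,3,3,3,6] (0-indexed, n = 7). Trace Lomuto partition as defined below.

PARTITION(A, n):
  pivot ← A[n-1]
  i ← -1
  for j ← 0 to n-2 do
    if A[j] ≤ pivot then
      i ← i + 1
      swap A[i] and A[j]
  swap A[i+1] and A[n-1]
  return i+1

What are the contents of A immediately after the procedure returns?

pivot = A[6] = 6; i = -1
j=0: A[0]=8 > 6 → no swap
j=1: A[1]=8 > 6 → no swap
j=2: A[2]=3 ≤ 6 → i=0, swap A[0],A[2] → [3,8,8,3,3,3,6]
j=3: A[3]=3 ≤ 6 → i=1, swap A[1],A[3] → [3,3,8,8,3,3,6]
j=4: A[4]=3 ≤ 6 → i=2, swap A[2],A[4] → [3,3,3,8,8,3,6]
j=5: A[5]=3 ≤ 6 → i=3, swap A[3],A[5] → [3,3,3,3,8,8,6]
final swap A[4],A[6] → [3,3,3,3,6,8,8]; return 4

[3,3,3,3,6,8,8]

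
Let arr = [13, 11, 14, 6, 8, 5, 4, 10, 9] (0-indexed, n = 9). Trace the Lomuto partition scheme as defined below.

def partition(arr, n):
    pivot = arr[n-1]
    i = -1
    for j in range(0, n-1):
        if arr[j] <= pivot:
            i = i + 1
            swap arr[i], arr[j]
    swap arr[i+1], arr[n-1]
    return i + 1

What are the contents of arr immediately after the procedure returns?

pivot = arr[8] = 9; i = -1
j=0: arr[0]=13 > 9 → no swap
j=1: arr[1]=11 > 9 → no swap
j=2: arr[2]=14 > 9 → no swap
j=3: arr[3]=6 ≤ 9 → i=0, swap arr[0],arr[3] → [6, 11, 14, 13, 8, 5, 4, 10, 9]
j=4: arr[4]=8 ≤ 9 → i=1, swap arr[1],arr[4] → [6, 8, 14, 13, 11, 5, 4, 10, 9]
j=5: arr[5]=5 ≤ 9 → i=2, swap arr[2],arr[5] → [6, 8, 5, 13, 11, 14, 4, 10, 9]
j=6: arr[6]=4 ≤ 9 → i=3, swap arr[3],arr[6] → [6, 8, 5, 4, 11, 14, 13, 10, 9]
j=7: arr[7]=10 > 9 → no swap
final swap arr[4],arr[8] → [6, 8, 5, 4, 9, 14, 13, 10, 11]; return 4

[6, 8, 5, 4, 9, 14, 13, 10, 11]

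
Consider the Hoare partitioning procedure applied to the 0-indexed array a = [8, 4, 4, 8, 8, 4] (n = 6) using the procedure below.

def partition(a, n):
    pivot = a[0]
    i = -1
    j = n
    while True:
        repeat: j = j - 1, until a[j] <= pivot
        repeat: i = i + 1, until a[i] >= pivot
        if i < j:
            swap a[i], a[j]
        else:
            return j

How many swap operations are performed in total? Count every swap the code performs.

pivot=8
j stops at 5 (4), i stops at 0 (8); swap ⇒ [4, 4, 4, 8, 8, 8]
j stops at 4 (8), i stops at 3 (8); swap ⇒ [4, 4, 4, 8, 8, 8]
j stops at 3, i stops at 4; i≥j ⇒ return 3. a=[4, 4, 4, 8, 8, 8]

2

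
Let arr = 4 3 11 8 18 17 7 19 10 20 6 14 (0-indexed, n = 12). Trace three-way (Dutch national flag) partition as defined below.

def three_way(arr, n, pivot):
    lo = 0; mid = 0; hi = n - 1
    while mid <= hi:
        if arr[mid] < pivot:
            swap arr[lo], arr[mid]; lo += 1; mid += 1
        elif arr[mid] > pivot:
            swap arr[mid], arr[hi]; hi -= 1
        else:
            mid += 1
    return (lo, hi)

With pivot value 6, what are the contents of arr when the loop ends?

pivot = 6; lo=0, mid=0, hi=11
arr[mid]=4<6: swap arr[0],arr[0]; lo=1,mid=1 → 4 3 11 8 18 17 7 19 10 20 6 14
arr[mid]=3<6: swap arr[1],arr[1]; lo=2,mid=2 → 4 3 11 8 18 17 7 19 10 20 6 14
arr[mid]=11>6: swap arr[2],arr[11]; hi=10 → 4 3 14 8 18 17 7 19 10 20 6 11
arr[mid]=14>6: swap arr[2],arr[10]; hi=9 → 4 3 6 8 18 17 7 19 10 20 14 11
arr[mid]=6=6: mid=3
arr[mid]=8>6: swap arr[3],arr[9]; hi=8 → 4 3 6 20 18 17 7 19 10 8 14 11
arr[mid]=20>6: swap arr[3],arr[8]; hi=7 → 4 3 6 10 18 17 7 19 20 8 14 11
arr[mid]=10>6: swap arr[3],arr[7]; hi=6 → 4 3 6 19 18 17 7 10 20 8 14 11
arr[mid]=19>6: swap arr[3],arr[6]; hi=5 → 4 3 6 7 18 17 19 10 20 8 14 11
arr[mid]=7>6: swap arr[3],arr[5]; hi=4 → 4 3 6 17 18 7 19 10 20 8 14 11
arr[mid]=17>6: swap arr[3],arr[4]; hi=3 → 4 3 6 18 17 7 19 10 20 8 14 11
arr[mid]=18>6: swap arr[3],arr[3]; hi=2 → 4 3 6 18 17 7 19 10 20 8 14 11
end: lo=2, hi=2; arr = 4 3 6 18 17 7 19 10 20 8 14 11

4 3 6 18 17 7 19 10 20 8 14 11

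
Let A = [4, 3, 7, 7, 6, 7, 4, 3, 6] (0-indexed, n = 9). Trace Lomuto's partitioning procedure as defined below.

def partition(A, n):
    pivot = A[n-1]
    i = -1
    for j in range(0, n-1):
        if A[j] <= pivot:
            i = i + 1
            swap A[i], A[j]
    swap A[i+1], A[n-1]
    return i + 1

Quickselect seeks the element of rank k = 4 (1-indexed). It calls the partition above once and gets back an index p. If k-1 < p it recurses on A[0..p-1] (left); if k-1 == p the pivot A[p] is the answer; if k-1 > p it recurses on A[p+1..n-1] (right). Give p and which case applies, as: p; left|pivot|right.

5; left

pivot = A[8] = 6; i = -1
j=0: A[0]=4 ≤ 6 → i=0, swap A[0],A[0] (no change) → [4, 3, 7, 7, 6, 7, 4, 3, 6]
j=1: A[1]=3 ≤ 6 → i=1, swap A[1],A[1] (no change) → [4, 3, 7, 7, 6, 7, 4, 3, 6]
j=2: A[2]=7 > 6 → no swap
j=3: A[3]=7 > 6 → no swap
j=4: A[4]=6 ≤ 6 → i=2, swap A[2],A[4] → [4, 3, 6, 7, 7, 7, 4, 3, 6]
j=5: A[5]=7 > 6 → no swap
j=6: A[6]=4 ≤ 6 → i=3, swap A[3],A[6] → [4, 3, 6, 4, 7, 7, 7, 3, 6]
j=7: A[7]=3 ≤ 6 → i=4, swap A[4],A[7] → [4, 3, 6, 4, 3, 7, 7, 7, 6]
final swap A[5],A[8] → [4, 3, 6, 4, 3, 6, 7, 7, 7]; return 5
p = 5; k-1 = 3 < 5 ⇒ left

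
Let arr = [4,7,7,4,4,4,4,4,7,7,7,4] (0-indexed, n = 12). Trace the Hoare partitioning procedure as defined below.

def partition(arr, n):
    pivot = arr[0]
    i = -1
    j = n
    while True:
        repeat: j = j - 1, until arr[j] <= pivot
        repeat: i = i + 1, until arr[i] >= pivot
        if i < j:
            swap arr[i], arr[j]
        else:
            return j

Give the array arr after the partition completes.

[4,4,4,4,4,4,7,7,7,7,7,4]

pivot = arr[0] = 4; i = -1, j = 12
j→11 (arr[11]=4≤4), i→0 (arr[0]=4≥4); i<j, swap → [4,7,7,4,4,4,4,4,7,7,7,4]
j→7 (arr[7]=4≤4), i→1 (arr[1]=7≥4); i<j, swap → [4,4,7,4,4,4,4,7,7,7,7,4]
j→6 (arr[6]=4≤4), i→2 (arr[2]=7≥4); i<j, swap → [4,4,4,4,4,4,7,7,7,7,7,4]
j→5 (arr[5]=4≤4), i→3 (arr[3]=4≥4); i<j, swap → [4,4,4,4,4,4,7,7,7,7,7,4]
j→4, i→4; i≥j, return j=4. arr = [4,4,4,4,4,4,7,7,7,7,7,4]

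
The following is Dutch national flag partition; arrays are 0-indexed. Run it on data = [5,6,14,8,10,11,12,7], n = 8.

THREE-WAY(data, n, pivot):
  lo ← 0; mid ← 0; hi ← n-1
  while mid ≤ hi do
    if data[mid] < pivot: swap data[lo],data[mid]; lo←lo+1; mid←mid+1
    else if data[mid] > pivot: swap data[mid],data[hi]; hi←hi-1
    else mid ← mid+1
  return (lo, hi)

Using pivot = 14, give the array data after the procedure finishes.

[5,6,8,10,11,12,7,14]

lo=0 mid=0 hi=7
5<14: swap(0,0), lo=1 mid=1 ⇒ [5,6,14,8,10,11,12,7]
6<14: swap(1,1), lo=2 mid=2 ⇒ [5,6,14,8,10,11,12,7]
14=14: mid=3
8<14: swap(2,3), lo=3 mid=4 ⇒ [5,6,8,14,10,11,12,7]
10<14: swap(3,4), lo=4 mid=5 ⇒ [5,6,8,10,14,11,12,7]
11<14: swap(4,5), lo=5 mid=6 ⇒ [5,6,8,10,11,14,12,7]
12<14: swap(5,6), lo=6 mid=7 ⇒ [5,6,8,10,11,12,14,7]
7<14: swap(6,7), lo=7 mid=8 ⇒ [5,6,8,10,11,12,7,14]
done. lo=7 hi=7; data=[5,6,8,10,11,12,7,14]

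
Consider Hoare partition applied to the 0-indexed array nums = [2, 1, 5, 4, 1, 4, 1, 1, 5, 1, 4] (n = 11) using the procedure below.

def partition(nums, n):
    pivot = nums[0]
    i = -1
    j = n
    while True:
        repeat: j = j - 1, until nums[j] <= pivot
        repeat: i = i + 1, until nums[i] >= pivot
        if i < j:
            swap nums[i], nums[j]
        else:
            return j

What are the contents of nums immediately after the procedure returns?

[1, 1, 1, 1, 1, 4, 4, 5, 5, 2, 4]

pivot=2
j stops at 9 (1), i stops at 0 (2); swap ⇒ [1, 1, 5, 4, 1, 4, 1, 1, 5, 2, 4]
j stops at 7 (1), i stops at 2 (5); swap ⇒ [1, 1, 1, 4, 1, 4, 1, 5, 5, 2, 4]
j stops at 6 (1), i stops at 3 (4); swap ⇒ [1, 1, 1, 1, 1, 4, 4, 5, 5, 2, 4]
j stops at 4, i stops at 5; i≥j ⇒ return 4. nums=[1, 1, 1, 1, 1, 4, 4, 5, 5, 2, 4]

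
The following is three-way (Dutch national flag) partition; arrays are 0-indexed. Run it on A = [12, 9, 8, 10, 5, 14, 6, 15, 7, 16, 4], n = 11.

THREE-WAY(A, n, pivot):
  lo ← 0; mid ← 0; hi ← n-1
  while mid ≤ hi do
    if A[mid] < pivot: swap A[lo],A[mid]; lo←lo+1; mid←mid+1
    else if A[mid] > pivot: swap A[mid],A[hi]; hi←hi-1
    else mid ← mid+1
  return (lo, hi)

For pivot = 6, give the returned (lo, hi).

(2, 2)

lo=0 mid=0 hi=10
12>6: swap(0,10), hi=9 ⇒ [4, 9, 8, 10, 5, 14, 6, 15, 7, 16, 12]
4<6: swap(0,0), lo=1 mid=1 ⇒ [4, 9, 8, 10, 5, 14, 6, 15, 7, 16, 12]
9>6: swap(1,9), hi=8 ⇒ [4, 16, 8, 10, 5, 14, 6, 15, 7, 9, 12]
16>6: swap(1,8), hi=7 ⇒ [4, 7, 8, 10, 5, 14, 6, 15, 16, 9, 12]
7>6: swap(1,7), hi=6 ⇒ [4, 15, 8, 10, 5, 14, 6, 7, 16, 9, 12]
15>6: swap(1,6), hi=5 ⇒ [4, 6, 8, 10, 5, 14, 15, 7, 16, 9, 12]
6=6: mid=2
8>6: swap(2,5), hi=4 ⇒ [4, 6, 14, 10, 5, 8, 15, 7, 16, 9, 12]
14>6: swap(2,4), hi=3 ⇒ [4, 6, 5, 10, 14, 8, 15, 7, 16, 9, 12]
5<6: swap(1,2), lo=2 mid=3 ⇒ [4, 5, 6, 10, 14, 8, 15, 7, 16, 9, 12]
10>6: swap(3,3), hi=2 ⇒ [4, 5, 6, 10, 14, 8, 15, 7, 16, 9, 12]
done. lo=2 hi=2; A=[4, 5, 6, 10, 14, 8, 15, 7, 16, 9, 12]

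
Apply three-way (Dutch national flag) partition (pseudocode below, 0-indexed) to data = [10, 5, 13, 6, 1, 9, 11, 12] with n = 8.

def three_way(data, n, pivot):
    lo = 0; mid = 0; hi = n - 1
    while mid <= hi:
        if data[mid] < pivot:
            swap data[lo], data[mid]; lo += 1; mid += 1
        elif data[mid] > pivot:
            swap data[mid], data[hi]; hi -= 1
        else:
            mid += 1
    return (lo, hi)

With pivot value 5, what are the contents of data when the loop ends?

[1, 5, 6, 13, 9, 11, 12, 10]

pivot = 5; lo=0, mid=0, hi=7
data[mid]=10>5: swap data[0],data[7]; hi=6 → [12, 5, 13, 6, 1, 9, 11, 10]
data[mid]=12>5: swap data[0],data[6]; hi=5 → [11, 5, 13, 6, 1, 9, 12, 10]
data[mid]=11>5: swap data[0],data[5]; hi=4 → [9, 5, 13, 6, 1, 11, 12, 10]
data[mid]=9>5: swap data[0],data[4]; hi=3 → [1, 5, 13, 6, 9, 11, 12, 10]
data[mid]=1<5: swap data[0],data[0]; lo=1,mid=1 → [1, 5, 13, 6, 9, 11, 12, 10]
data[mid]=5=5: mid=2
data[mid]=13>5: swap data[2],data[3]; hi=2 → [1, 5, 6, 13, 9, 11, 12, 10]
data[mid]=6>5: swap data[2],data[2]; hi=1 → [1, 5, 6, 13, 9, 11, 12, 10]
end: lo=1, hi=1; data = [1, 5, 6, 13, 9, 11, 12, 10]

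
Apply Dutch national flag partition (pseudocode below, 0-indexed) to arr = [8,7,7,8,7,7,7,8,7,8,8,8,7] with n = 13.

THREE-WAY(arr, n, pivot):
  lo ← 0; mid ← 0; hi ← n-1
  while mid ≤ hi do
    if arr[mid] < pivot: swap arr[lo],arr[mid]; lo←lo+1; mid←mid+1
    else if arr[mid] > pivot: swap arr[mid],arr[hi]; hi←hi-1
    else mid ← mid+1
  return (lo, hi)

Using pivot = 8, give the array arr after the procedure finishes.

[7,7,7,7,7,7,7,8,8,8,8,8,8]

lo=0 mid=0 hi=12
8=8: mid=1
7<8: swap(0,1), lo=1 mid=2 ⇒ [7,8,7,8,7,7,7,8,7,8,8,8,7]
7<8: swap(1,2), lo=2 mid=3 ⇒ [7,7,8,8,7,7,7,8,7,8,8,8,7]
8=8: mid=4
7<8: swap(2,4), lo=3 mid=5 ⇒ [7,7,7,8,8,7,7,8,7,8,8,8,7]
7<8: swap(3,5), lo=4 mid=6 ⇒ [7,7,7,7,8,8,7,8,7,8,8,8,7]
7<8: swap(4,6), lo=5 mid=7 ⇒ [7,7,7,7,7,8,8,8,7,8,8,8,7]
8=8: mid=8
7<8: swap(5,8), lo=6 mid=9 ⇒ [7,7,7,7,7,7,8,8,8,8,8,8,7]
8=8: mid=10
8=8: mid=11
8=8: mid=12
7<8: swap(6,12), lo=7 mid=13 ⇒ [7,7,7,7,7,7,7,8,8,8,8,8,8]
done. lo=7 hi=12; arr=[7,7,7,7,7,7,7,8,8,8,8,8,8]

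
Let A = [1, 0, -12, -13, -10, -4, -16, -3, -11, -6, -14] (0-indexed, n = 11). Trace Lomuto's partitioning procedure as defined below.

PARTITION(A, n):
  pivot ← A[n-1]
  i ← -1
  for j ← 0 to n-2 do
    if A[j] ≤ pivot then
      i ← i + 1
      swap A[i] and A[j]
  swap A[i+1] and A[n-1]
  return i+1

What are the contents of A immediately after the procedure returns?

[-16, -14, -12, -13, -10, -4, 1, -3, -11, -6, 0]

pivot = A[10] = -14; i = -1
j=0: A[0]=1 > -14 → no swap
j=1: A[1]=0 > -14 → no swap
j=2: A[2]=-12 > -14 → no swap
j=3: A[3]=-13 > -14 → no swap
j=4: A[4]=-10 > -14 → no swap
j=5: A[5]=-4 > -14 → no swap
j=6: A[6]=-16 ≤ -14 → i=0, swap A[0],A[6] → [-16, 0, -12, -13, -10, -4, 1, -3, -11, -6, -14]
j=7: A[7]=-3 > -14 → no swap
j=8: A[8]=-11 > -14 → no swap
j=9: A[9]=-6 > -14 → no swap
final swap A[1],A[10] → [-16, -14, -12, -13, -10, -4, 1, -3, -11, -6, 0]; return 1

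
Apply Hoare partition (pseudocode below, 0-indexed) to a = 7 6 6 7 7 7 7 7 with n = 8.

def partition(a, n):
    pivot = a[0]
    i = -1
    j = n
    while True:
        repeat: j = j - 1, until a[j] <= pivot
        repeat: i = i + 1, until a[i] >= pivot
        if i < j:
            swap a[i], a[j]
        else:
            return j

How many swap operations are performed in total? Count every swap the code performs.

3

pivot = a[0] = 7; i = -1, j = 8
j→7 (a[7]=7≤7), i→0 (a[0]=7≥7); i<j, swap → 7 6 6 7 7 7 7 7
j→6 (a[6]=7≤7), i→3 (a[3]=7≥7); i<j, swap → 7 6 6 7 7 7 7 7
j→5 (a[5]=7≤7), i→4 (a[4]=7≥7); i<j, swap → 7 6 6 7 7 7 7 7
j→4, i→5; i≥j, return j=4. a = 7 6 6 7 7 7 7 7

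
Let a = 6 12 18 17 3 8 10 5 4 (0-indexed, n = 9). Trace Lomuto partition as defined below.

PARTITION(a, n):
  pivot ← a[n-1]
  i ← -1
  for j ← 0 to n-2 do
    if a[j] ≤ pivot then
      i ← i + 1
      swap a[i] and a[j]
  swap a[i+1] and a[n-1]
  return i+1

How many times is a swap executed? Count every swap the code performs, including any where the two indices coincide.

pivot = a[8] = 4; i = -1
j=0: a[0]=6 > 4 → no swap
j=1: a[1]=12 > 4 → no swap
j=2: a[2]=18 > 4 → no swap
j=3: a[3]=17 > 4 → no swap
j=4: a[4]=3 ≤ 4 → i=0, swap a[0],a[4] → 3 12 18 17 6 8 10 5 4
j=5: a[5]=8 > 4 → no swap
j=6: a[6]=10 > 4 → no swap
j=7: a[7]=5 > 4 → no swap
final swap a[1],a[8] → 3 4 18 17 6 8 10 5 12; return 1

2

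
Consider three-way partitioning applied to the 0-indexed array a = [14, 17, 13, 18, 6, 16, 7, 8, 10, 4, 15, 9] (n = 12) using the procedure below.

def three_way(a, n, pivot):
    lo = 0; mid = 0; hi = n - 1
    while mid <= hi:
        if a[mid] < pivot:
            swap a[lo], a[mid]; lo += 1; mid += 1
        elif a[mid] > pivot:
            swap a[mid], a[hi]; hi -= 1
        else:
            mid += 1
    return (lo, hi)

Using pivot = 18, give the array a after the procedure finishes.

pivot = 18; lo=0, mid=0, hi=11
a[mid]=14<18: swap a[0],a[0]; lo=1,mid=1 → [14, 17, 13, 18, 6, 16, 7, 8, 10, 4, 15, 9]
a[mid]=17<18: swap a[1],a[1]; lo=2,mid=2 → [14, 17, 13, 18, 6, 16, 7, 8, 10, 4, 15, 9]
a[mid]=13<18: swap a[2],a[2]; lo=3,mid=3 → [14, 17, 13, 18, 6, 16, 7, 8, 10, 4, 15, 9]
a[mid]=18=18: mid=4
a[mid]=6<18: swap a[3],a[4]; lo=4,mid=5 → [14, 17, 13, 6, 18, 16, 7, 8, 10, 4, 15, 9]
a[mid]=16<18: swap a[4],a[5]; lo=5,mid=6 → [14, 17, 13, 6, 16, 18, 7, 8, 10, 4, 15, 9]
a[mid]=7<18: swap a[5],a[6]; lo=6,mid=7 → [14, 17, 13, 6, 16, 7, 18, 8, 10, 4, 15, 9]
a[mid]=8<18: swap a[6],a[7]; lo=7,mid=8 → [14, 17, 13, 6, 16, 7, 8, 18, 10, 4, 15, 9]
a[mid]=10<18: swap a[7],a[8]; lo=8,mid=9 → [14, 17, 13, 6, 16, 7, 8, 10, 18, 4, 15, 9]
a[mid]=4<18: swap a[8],a[9]; lo=9,mid=10 → [14, 17, 13, 6, 16, 7, 8, 10, 4, 18, 15, 9]
a[mid]=15<18: swap a[9],a[10]; lo=10,mid=11 → [14, 17, 13, 6, 16, 7, 8, 10, 4, 15, 18, 9]
a[mid]=9<18: swap a[10],a[11]; lo=11,mid=12 → [14, 17, 13, 6, 16, 7, 8, 10, 4, 15, 9, 18]
end: lo=11, hi=11; a = [14, 17, 13, 6, 16, 7, 8, 10, 4, 15, 9, 18]

[14, 17, 13, 6, 16, 7, 8, 10, 4, 15, 9, 18]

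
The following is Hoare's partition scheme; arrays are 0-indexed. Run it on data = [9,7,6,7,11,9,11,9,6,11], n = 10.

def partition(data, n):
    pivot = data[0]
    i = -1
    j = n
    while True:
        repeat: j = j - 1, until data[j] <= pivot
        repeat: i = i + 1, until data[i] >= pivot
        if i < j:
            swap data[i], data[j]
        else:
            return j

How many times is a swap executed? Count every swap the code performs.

pivot=9
j stops at 8 (6), i stops at 0 (9); swap ⇒ [6,7,6,7,11,9,11,9,9,11]
j stops at 7 (9), i stops at 4 (11); swap ⇒ [6,7,6,7,9,9,11,11,9,11]
j stops at 5, i stops at 5; i≥j ⇒ return 5. data=[6,7,6,7,9,9,11,11,9,11]

2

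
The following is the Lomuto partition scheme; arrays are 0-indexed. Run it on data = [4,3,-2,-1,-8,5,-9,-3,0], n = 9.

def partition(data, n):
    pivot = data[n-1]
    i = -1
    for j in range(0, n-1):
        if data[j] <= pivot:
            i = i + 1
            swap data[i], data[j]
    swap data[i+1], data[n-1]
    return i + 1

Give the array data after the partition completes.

[-2,-1,-8,-9,-3,0,3,4,5]

pivot=0, i=-1
j=0: 4>0, skip
j=1: 3>0, skip
j=2: -2≤0, i=0, swap(0,2) ⇒ [-2,3,4,-1,-8,5,-9,-3,0]
j=3: -1≤0, i=1, swap(1,3) ⇒ [-2,-1,4,3,-8,5,-9,-3,0]
j=4: -8≤0, i=2, swap(2,4) ⇒ [-2,-1,-8,3,4,5,-9,-3,0]
j=5: 5>0, skip
j=6: -9≤0, i=3, swap(3,6) ⇒ [-2,-1,-8,-9,4,5,3,-3,0]
j=7: -3≤0, i=4, swap(4,7) ⇒ [-2,-1,-8,-9,-3,5,3,4,0]
swap(5,8) ⇒ [-2,-1,-8,-9,-3,0,3,4,5]; return 5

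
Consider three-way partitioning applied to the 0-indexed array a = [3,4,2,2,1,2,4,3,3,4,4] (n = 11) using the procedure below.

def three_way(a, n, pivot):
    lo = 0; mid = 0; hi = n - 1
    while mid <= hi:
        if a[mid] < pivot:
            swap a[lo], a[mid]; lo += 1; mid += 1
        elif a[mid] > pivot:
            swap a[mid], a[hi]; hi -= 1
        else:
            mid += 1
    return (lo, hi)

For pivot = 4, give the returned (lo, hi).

pivot = 4; lo=0, mid=0, hi=10
a[mid]=3<4: swap a[0],a[0]; lo=1,mid=1 → [3,4,2,2,1,2,4,3,3,4,4]
a[mid]=4=4: mid=2
a[mid]=2<4: swap a[1],a[2]; lo=2,mid=3 → [3,2,4,2,1,2,4,3,3,4,4]
a[mid]=2<4: swap a[2],a[3]; lo=3,mid=4 → [3,2,2,4,1,2,4,3,3,4,4]
a[mid]=1<4: swap a[3],a[4]; lo=4,mid=5 → [3,2,2,1,4,2,4,3,3,4,4]
a[mid]=2<4: swap a[4],a[5]; lo=5,mid=6 → [3,2,2,1,2,4,4,3,3,4,4]
a[mid]=4=4: mid=7
a[mid]=3<4: swap a[5],a[7]; lo=6,mid=8 → [3,2,2,1,2,3,4,4,3,4,4]
a[mid]=3<4: swap a[6],a[8]; lo=7,mid=9 → [3,2,2,1,2,3,3,4,4,4,4]
a[mid]=4=4: mid=10
a[mid]=4=4: mid=11
end: lo=7, hi=10; a = [3,2,2,1,2,3,3,4,4,4,4]

(7, 10)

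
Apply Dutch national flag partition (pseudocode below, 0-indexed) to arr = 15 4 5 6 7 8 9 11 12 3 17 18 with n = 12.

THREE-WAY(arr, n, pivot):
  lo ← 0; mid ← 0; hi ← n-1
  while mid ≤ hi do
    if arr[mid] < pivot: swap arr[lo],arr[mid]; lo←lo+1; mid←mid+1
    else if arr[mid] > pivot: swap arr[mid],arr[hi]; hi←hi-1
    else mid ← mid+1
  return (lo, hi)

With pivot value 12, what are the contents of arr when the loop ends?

3 4 5 6 7 8 9 11 12 17 18 15

pivot = 12; lo=0, mid=0, hi=11
arr[mid]=15>12: swap arr[0],arr[11]; hi=10 → 18 4 5 6 7 8 9 11 12 3 17 15
arr[mid]=18>12: swap arr[0],arr[10]; hi=9 → 17 4 5 6 7 8 9 11 12 3 18 15
arr[mid]=17>12: swap arr[0],arr[9]; hi=8 → 3 4 5 6 7 8 9 11 12 17 18 15
arr[mid]=3<12: swap arr[0],arr[0]; lo=1,mid=1 → 3 4 5 6 7 8 9 11 12 17 18 15
arr[mid]=4<12: swap arr[1],arr[1]; lo=2,mid=2 → 3 4 5 6 7 8 9 11 12 17 18 15
arr[mid]=5<12: swap arr[2],arr[2]; lo=3,mid=3 → 3 4 5 6 7 8 9 11 12 17 18 15
arr[mid]=6<12: swap arr[3],arr[3]; lo=4,mid=4 → 3 4 5 6 7 8 9 11 12 17 18 15
arr[mid]=7<12: swap arr[4],arr[4]; lo=5,mid=5 → 3 4 5 6 7 8 9 11 12 17 18 15
arr[mid]=8<12: swap arr[5],arr[5]; lo=6,mid=6 → 3 4 5 6 7 8 9 11 12 17 18 15
arr[mid]=9<12: swap arr[6],arr[6]; lo=7,mid=7 → 3 4 5 6 7 8 9 11 12 17 18 15
arr[mid]=11<12: swap arr[7],arr[7]; lo=8,mid=8 → 3 4 5 6 7 8 9 11 12 17 18 15
arr[mid]=12=12: mid=9
end: lo=8, hi=8; arr = 3 4 5 6 7 8 9 11 12 17 18 15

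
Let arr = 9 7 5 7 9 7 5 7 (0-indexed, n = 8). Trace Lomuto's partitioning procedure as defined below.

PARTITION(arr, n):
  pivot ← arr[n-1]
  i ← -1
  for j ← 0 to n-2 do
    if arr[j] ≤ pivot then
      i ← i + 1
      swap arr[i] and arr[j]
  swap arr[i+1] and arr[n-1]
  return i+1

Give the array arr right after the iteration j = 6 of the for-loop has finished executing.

pivot = arr[7] = 7; i = -1
j=0: arr[0]=9 > 7 → no swap
j=1: arr[1]=7 ≤ 7 → i=0, swap arr[0],arr[1] → 7 9 5 7 9 7 5 7
j=2: arr[2]=5 ≤ 7 → i=1, swap arr[1],arr[2] → 7 5 9 7 9 7 5 7
j=3: arr[3]=7 ≤ 7 → i=2, swap arr[2],arr[3] → 7 5 7 9 9 7 5 7
j=4: arr[4]=9 > 7 → no swap
j=5: arr[5]=7 ≤ 7 → i=3, swap arr[3],arr[5] → 7 5 7 7 9 9 5 7
j=6: arr[6]=5 ≤ 7 → i=4, swap arr[4],arr[6] → 7 5 7 7 5 9 9 7
(after j=6) arr = 7 5 7 7 5 9 9 7

7 5 7 7 5 9 9 7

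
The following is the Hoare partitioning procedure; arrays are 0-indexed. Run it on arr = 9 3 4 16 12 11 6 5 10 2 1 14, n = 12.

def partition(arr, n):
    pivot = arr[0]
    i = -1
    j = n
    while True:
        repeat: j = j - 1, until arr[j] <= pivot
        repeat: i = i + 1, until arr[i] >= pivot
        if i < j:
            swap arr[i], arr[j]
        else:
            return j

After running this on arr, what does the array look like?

1 3 4 2 5 6 11 12 10 16 9 14

pivot = arr[0] = 9; i = -1, j = 12
j→10 (arr[10]=1≤9), i→0 (arr[0]=9≥9); i<j, swap → 1 3 4 16 12 11 6 5 10 2 9 14
j→9 (arr[9]=2≤9), i→3 (arr[3]=16≥9); i<j, swap → 1 3 4 2 12 11 6 5 10 16 9 14
j→7 (arr[7]=5≤9), i→4 (arr[4]=12≥9); i<j, swap → 1 3 4 2 5 11 6 12 10 16 9 14
j→6 (arr[6]=6≤9), i→5 (arr[5]=11≥9); i<j, swap → 1 3 4 2 5 6 11 12 10 16 9 14
j→5, i→6; i≥j, return j=5. arr = 1 3 4 2 5 6 11 12 10 16 9 14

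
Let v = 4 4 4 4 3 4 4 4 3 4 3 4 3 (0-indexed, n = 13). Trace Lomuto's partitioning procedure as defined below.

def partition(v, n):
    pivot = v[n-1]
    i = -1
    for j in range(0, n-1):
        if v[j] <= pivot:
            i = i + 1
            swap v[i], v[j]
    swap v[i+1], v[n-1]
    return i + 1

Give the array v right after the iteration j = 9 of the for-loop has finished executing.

pivot = v[12] = 3; i = -1
j=0: v[0]=4 > 3 → no swap
j=1: v[1]=4 > 3 → no swap
j=2: v[2]=4 > 3 → no swap
j=3: v[3]=4 > 3 → no swap
j=4: v[4]=3 ≤ 3 → i=0, swap v[0],v[4] → 3 4 4 4 4 4 4 4 3 4 3 4 3
j=5: v[5]=4 > 3 → no swap
j=6: v[6]=4 > 3 → no swap
j=7: v[7]=4 > 3 → no swap
j=8: v[8]=3 ≤ 3 → i=1, swap v[1],v[8] → 3 3 4 4 4 4 4 4 4 4 3 4 3
j=9: v[9]=4 > 3 → no swap
(after j=9) v = 3 3 4 4 4 4 4 4 4 4 3 4 3

3 3 4 4 4 4 4 4 4 4 3 4 3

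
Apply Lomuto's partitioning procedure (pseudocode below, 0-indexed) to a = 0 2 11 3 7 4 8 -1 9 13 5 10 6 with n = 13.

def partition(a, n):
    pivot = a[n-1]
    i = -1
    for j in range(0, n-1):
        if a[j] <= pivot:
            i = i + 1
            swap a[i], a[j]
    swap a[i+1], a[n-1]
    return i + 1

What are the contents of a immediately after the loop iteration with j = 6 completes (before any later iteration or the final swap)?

0 2 3 4 7 11 8 -1 9 13 5 10 6

pivot=6, i=-1
j=0: 0≤6, i=0, swap(0,0) ⇒ 0 2 11 3 7 4 8 -1 9 13 5 10 6
j=1: 2≤6, i=1, swap(1,1) ⇒ 0 2 11 3 7 4 8 -1 9 13 5 10 6
j=2: 11>6, skip
j=3: 3≤6, i=2, swap(2,3) ⇒ 0 2 3 11 7 4 8 -1 9 13 5 10 6
j=4: 7>6, skip
j=5: 4≤6, i=3, swap(3,5) ⇒ 0 2 3 4 7 11 8 -1 9 13 5 10 6
j=6: 8>6, skip
(after j=6) a = 0 2 3 4 7 11 8 -1 9 13 5 10 6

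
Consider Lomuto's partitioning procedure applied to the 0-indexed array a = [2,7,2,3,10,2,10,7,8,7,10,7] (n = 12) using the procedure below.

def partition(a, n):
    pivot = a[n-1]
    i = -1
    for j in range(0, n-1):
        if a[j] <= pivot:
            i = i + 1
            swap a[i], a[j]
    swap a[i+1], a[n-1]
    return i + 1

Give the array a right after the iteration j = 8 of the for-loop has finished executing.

[2,7,2,3,2,7,10,10,8,7,10,7]

pivot=7, i=-1
j=0: 2≤7, i=0, swap(0,0) ⇒ [2,7,2,3,10,2,10,7,8,7,10,7]
j=1: 7≤7, i=1, swap(1,1) ⇒ [2,7,2,3,10,2,10,7,8,7,10,7]
j=2: 2≤7, i=2, swap(2,2) ⇒ [2,7,2,3,10,2,10,7,8,7,10,7]
j=3: 3≤7, i=3, swap(3,3) ⇒ [2,7,2,3,10,2,10,7,8,7,10,7]
j=4: 10>7, skip
j=5: 2≤7, i=4, swap(4,5) ⇒ [2,7,2,3,2,10,10,7,8,7,10,7]
j=6: 10>7, skip
j=7: 7≤7, i=5, swap(5,7) ⇒ [2,7,2,3,2,7,10,10,8,7,10,7]
j=8: 8>7, skip
(after j=8) a = [2,7,2,3,2,7,10,10,8,7,10,7]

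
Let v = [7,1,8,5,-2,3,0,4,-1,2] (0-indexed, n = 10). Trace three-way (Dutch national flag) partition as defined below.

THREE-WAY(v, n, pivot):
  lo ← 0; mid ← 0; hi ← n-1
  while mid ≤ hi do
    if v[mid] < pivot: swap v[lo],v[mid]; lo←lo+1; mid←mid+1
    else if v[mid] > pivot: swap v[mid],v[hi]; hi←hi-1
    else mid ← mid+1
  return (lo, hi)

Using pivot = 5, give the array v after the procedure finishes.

[2,1,-1,-2,3,0,4,5,8,7]

lo=0 mid=0 hi=9
7>5: swap(0,9), hi=8 ⇒ [2,1,8,5,-2,3,0,4,-1,7]
2<5: swap(0,0), lo=1 mid=1 ⇒ [2,1,8,5,-2,3,0,4,-1,7]
1<5: swap(1,1), lo=2 mid=2 ⇒ [2,1,8,5,-2,3,0,4,-1,7]
8>5: swap(2,8), hi=7 ⇒ [2,1,-1,5,-2,3,0,4,8,7]
-1<5: swap(2,2), lo=3 mid=3 ⇒ [2,1,-1,5,-2,3,0,4,8,7]
5=5: mid=4
-2<5: swap(3,4), lo=4 mid=5 ⇒ [2,1,-1,-2,5,3,0,4,8,7]
3<5: swap(4,5), lo=5 mid=6 ⇒ [2,1,-1,-2,3,5,0,4,8,7]
0<5: swap(5,6), lo=6 mid=7 ⇒ [2,1,-1,-2,3,0,5,4,8,7]
4<5: swap(6,7), lo=7 mid=8 ⇒ [2,1,-1,-2,3,0,4,5,8,7]
done. lo=7 hi=7; v=[2,1,-1,-2,3,0,4,5,8,7]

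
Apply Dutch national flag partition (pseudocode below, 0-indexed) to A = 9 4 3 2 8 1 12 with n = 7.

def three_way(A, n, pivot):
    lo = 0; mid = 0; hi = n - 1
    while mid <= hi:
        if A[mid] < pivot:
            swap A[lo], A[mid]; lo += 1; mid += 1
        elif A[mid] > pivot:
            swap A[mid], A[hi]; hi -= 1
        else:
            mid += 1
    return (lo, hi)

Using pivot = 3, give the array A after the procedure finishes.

1 2 3 8 4 12 9

lo=0 mid=0 hi=6
9>3: swap(0,6), hi=5 ⇒ 12 4 3 2 8 1 9
12>3: swap(0,5), hi=4 ⇒ 1 4 3 2 8 12 9
1<3: swap(0,0), lo=1 mid=1 ⇒ 1 4 3 2 8 12 9
4>3: swap(1,4), hi=3 ⇒ 1 8 3 2 4 12 9
8>3: swap(1,3), hi=2 ⇒ 1 2 3 8 4 12 9
2<3: swap(1,1), lo=2 mid=2 ⇒ 1 2 3 8 4 12 9
3=3: mid=3
done. lo=2 hi=2; A=1 2 3 8 4 12 9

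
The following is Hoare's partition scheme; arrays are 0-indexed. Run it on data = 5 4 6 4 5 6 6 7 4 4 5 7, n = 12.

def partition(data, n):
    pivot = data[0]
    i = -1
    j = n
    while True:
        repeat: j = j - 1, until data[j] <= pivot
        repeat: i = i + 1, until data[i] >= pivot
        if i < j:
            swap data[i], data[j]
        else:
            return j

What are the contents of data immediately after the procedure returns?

5 4 4 4 4 6 6 7 5 6 5 7

pivot=5
j stops at 10 (5), i stops at 0 (5); swap ⇒ 5 4 6 4 5 6 6 7 4 4 5 7
j stops at 9 (4), i stops at 2 (6); swap ⇒ 5 4 4 4 5 6 6 7 4 6 5 7
j stops at 8 (4), i stops at 4 (5); swap ⇒ 5 4 4 4 4 6 6 7 5 6 5 7
j stops at 4, i stops at 5; i≥j ⇒ return 4. data=5 4 4 4 4 6 6 7 5 6 5 7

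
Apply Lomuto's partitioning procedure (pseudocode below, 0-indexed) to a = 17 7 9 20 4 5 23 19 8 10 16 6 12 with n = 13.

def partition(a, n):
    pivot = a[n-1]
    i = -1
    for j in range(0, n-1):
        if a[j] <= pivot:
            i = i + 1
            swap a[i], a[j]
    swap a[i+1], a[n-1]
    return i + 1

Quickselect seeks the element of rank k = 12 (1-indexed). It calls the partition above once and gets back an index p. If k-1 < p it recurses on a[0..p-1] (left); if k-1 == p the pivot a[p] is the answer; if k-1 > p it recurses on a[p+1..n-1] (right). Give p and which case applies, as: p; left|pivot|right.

pivot = a[12] = 12; i = -1
j=0: a[0]=17 > 12 → no swap
j=1: a[1]=7 ≤ 12 → i=0, swap a[0],a[1] → 7 17 9 20 4 5 23 19 8 10 16 6 12
j=2: a[2]=9 ≤ 12 → i=1, swap a[1],a[2] → 7 9 17 20 4 5 23 19 8 10 16 6 12
j=3: a[3]=20 > 12 → no swap
j=4: a[4]=4 ≤ 12 → i=2, swap a[2],a[4] → 7 9 4 20 17 5 23 19 8 10 16 6 12
j=5: a[5]=5 ≤ 12 → i=3, swap a[3],a[5] → 7 9 4 5 17 20 23 19 8 10 16 6 12
j=6: a[6]=23 > 12 → no swap
j=7: a[7]=19 > 12 → no swap
j=8: a[8]=8 ≤ 12 → i=4, swap a[4],a[8] → 7 9 4 5 8 20 23 19 17 10 16 6 12
j=9: a[9]=10 ≤ 12 → i=5, swap a[5],a[9] → 7 9 4 5 8 10 23 19 17 20 16 6 12
j=10: a[10]=16 > 12 → no swap
j=11: a[11]=6 ≤ 12 → i=6, swap a[6],a[11] → 7 9 4 5 8 10 6 19 17 20 16 23 12
final swap a[7],a[12] → 7 9 4 5 8 10 6 12 17 20 16 23 19; return 7
p = 7; k-1 = 11 > 7 ⇒ right

7; right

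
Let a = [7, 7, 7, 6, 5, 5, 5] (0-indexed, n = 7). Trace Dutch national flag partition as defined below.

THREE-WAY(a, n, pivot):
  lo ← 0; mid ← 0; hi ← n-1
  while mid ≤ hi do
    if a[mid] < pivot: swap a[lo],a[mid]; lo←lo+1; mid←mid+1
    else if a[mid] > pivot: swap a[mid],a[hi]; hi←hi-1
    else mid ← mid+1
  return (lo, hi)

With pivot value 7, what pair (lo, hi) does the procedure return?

(4, 6)

pivot = 7; lo=0, mid=0, hi=6
a[mid]=7=7: mid=1
a[mid]=7=7: mid=2
a[mid]=7=7: mid=3
a[mid]=6<7: swap a[0],a[3]; lo=1,mid=4 → [6, 7, 7, 7, 5, 5, 5]
a[mid]=5<7: swap a[1],a[4]; lo=2,mid=5 → [6, 5, 7, 7, 7, 5, 5]
a[mid]=5<7: swap a[2],a[5]; lo=3,mid=6 → [6, 5, 5, 7, 7, 7, 5]
a[mid]=5<7: swap a[3],a[6]; lo=4,mid=7 → [6, 5, 5, 5, 7, 7, 7]
end: lo=4, hi=6; a = [6, 5, 5, 5, 7, 7, 7]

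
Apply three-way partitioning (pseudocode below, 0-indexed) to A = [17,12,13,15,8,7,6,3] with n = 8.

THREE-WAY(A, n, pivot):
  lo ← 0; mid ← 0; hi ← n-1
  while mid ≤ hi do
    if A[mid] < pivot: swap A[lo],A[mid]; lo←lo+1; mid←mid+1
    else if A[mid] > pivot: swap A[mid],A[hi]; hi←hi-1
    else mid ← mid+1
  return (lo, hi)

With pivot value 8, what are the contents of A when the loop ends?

[3,6,7,8,15,13,12,17]

pivot = 8; lo=0, mid=0, hi=7
A[mid]=17>8: swap A[0],A[7]; hi=6 → [3,12,13,15,8,7,6,17]
A[mid]=3<8: swap A[0],A[0]; lo=1,mid=1 → [3,12,13,15,8,7,6,17]
A[mid]=12>8: swap A[1],A[6]; hi=5 → [3,6,13,15,8,7,12,17]
A[mid]=6<8: swap A[1],A[1]; lo=2,mid=2 → [3,6,13,15,8,7,12,17]
A[mid]=13>8: swap A[2],A[5]; hi=4 → [3,6,7,15,8,13,12,17]
A[mid]=7<8: swap A[2],A[2]; lo=3,mid=3 → [3,6,7,15,8,13,12,17]
A[mid]=15>8: swap A[3],A[4]; hi=3 → [3,6,7,8,15,13,12,17]
A[mid]=8=8: mid=4
end: lo=3, hi=3; A = [3,6,7,8,15,13,12,17]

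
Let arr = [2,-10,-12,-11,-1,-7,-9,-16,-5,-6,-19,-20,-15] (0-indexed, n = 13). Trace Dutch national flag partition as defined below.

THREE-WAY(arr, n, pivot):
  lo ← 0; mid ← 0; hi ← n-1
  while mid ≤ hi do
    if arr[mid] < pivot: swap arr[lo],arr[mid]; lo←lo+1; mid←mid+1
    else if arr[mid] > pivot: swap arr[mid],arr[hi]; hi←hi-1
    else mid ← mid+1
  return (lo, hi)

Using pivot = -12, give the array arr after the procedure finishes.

[-15,-20,-19,-16,-12,-9,-7,-5,-6,-1,-11,-10,2]

pivot = -12; lo=0, mid=0, hi=12
arr[mid]=2>-12: swap arr[0],arr[12]; hi=11 → [-15,-10,-12,-11,-1,-7,-9,-16,-5,-6,-19,-20,2]
arr[mid]=-15<-12: swap arr[0],arr[0]; lo=1,mid=1 → [-15,-10,-12,-11,-1,-7,-9,-16,-5,-6,-19,-20,2]
arr[mid]=-10>-12: swap arr[1],arr[11]; hi=10 → [-15,-20,-12,-11,-1,-7,-9,-16,-5,-6,-19,-10,2]
arr[mid]=-20<-12: swap arr[1],arr[1]; lo=2,mid=2 → [-15,-20,-12,-11,-1,-7,-9,-16,-5,-6,-19,-10,2]
arr[mid]=-12=-12: mid=3
arr[mid]=-11>-12: swap arr[3],arr[10]; hi=9 → [-15,-20,-12,-19,-1,-7,-9,-16,-5,-6,-11,-10,2]
arr[mid]=-19<-12: swap arr[2],arr[3]; lo=3,mid=4 → [-15,-20,-19,-12,-1,-7,-9,-16,-5,-6,-11,-10,2]
arr[mid]=-1>-12: swap arr[4],arr[9]; hi=8 → [-15,-20,-19,-12,-6,-7,-9,-16,-5,-1,-11,-10,2]
arr[mid]=-6>-12: swap arr[4],arr[8]; hi=7 → [-15,-20,-19,-12,-5,-7,-9,-16,-6,-1,-11,-10,2]
arr[mid]=-5>-12: swap arr[4],arr[7]; hi=6 → [-15,-20,-19,-12,-16,-7,-9,-5,-6,-1,-11,-10,2]
arr[mid]=-16<-12: swap arr[3],arr[4]; lo=4,mid=5 → [-15,-20,-19,-16,-12,-7,-9,-5,-6,-1,-11,-10,2]
arr[mid]=-7>-12: swap arr[5],arr[6]; hi=5 → [-15,-20,-19,-16,-12,-9,-7,-5,-6,-1,-11,-10,2]
arr[mid]=-9>-12: swap arr[5],arr[5]; hi=4 → [-15,-20,-19,-16,-12,-9,-7,-5,-6,-1,-11,-10,2]
end: lo=4, hi=4; arr = [-15,-20,-19,-16,-12,-9,-7,-5,-6,-1,-11,-10,2]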